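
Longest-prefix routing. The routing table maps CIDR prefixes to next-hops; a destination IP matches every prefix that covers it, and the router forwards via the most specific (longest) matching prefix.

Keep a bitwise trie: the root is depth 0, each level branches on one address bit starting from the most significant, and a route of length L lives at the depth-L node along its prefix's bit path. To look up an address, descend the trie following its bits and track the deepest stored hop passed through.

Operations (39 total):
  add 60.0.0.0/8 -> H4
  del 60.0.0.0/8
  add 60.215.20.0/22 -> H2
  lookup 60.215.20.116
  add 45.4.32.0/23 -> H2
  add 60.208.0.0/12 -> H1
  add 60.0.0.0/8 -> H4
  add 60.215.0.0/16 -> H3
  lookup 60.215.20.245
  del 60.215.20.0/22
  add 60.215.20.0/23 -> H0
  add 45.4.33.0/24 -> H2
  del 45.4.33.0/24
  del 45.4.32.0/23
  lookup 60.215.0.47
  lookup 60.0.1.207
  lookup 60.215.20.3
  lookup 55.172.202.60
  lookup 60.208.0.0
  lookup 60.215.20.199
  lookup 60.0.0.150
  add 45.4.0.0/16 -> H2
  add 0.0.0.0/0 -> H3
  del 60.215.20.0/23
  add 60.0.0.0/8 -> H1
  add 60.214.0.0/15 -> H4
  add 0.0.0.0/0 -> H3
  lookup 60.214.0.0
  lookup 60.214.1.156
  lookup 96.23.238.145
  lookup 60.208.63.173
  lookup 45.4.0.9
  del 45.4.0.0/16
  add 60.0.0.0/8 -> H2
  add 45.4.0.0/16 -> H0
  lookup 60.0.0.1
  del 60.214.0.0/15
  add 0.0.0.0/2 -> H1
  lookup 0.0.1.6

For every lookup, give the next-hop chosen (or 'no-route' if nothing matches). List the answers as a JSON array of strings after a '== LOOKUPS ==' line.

Process each operation:
  + 60.0.0.0/8 (H4) depth=8
  - 60.0.0.0/8 clear@8
  + 60.215.20.0/22 (H2) depth=22
  ? 60.215.20.116  path d0:-→d1:-→d2:-→d3:-→d4:-→d5:-→d6:-→d7:-→d8:-→d9:-→d10:-→d11:-→d12:-→d13:-→d14:-→d15:-→d16:-→d17:-→d18:-→d19:-→d20:-→d21:-→d22:H2  best=H2
  + 45.4.32.0/23 (H2) depth=23
  + 60.208.0.0/12 (H1) depth=12
  + 60.0.0.0/8 (H4) depth=8
  + 60.215.0.0/16 (H3) depth=16
  ? 60.215.20.245  path d0:-→d1:-→d2:-→d3:-→d4:-→d5:-→d6:-→d7:-→d8:H4→d9:-→d10:-→d11:-→d12:H1→d13:-→d14:-→d15:-→d16:H3→d17:-→d18:-→d19:-→d20:-→d21:-→d22:H2  best=H2
  - 60.215.20.0/22 clear@22
  + 60.215.20.0/23 (H0) depth=23
  + 45.4.33.0/24 (H2) depth=24
  - 45.4.33.0/24 clear@24
  - 45.4.32.0/23 clear@23
  ? 60.215.0.47  path d0:-→d1:-→d2:-→d3:-→d4:-→d5:-→d6:-→d7:-→d8:H4→d9:-→d10:-→d11:-→d12:H1→d13:-→d14:-→d15:-→d16:H3→d17:-→d18:-→d19:-  best=H3
  ? 60.0.1.207  path d0:-→d1:-→d2:-→d3:-→d4:-→d5:-→d6:-→d7:-→d8:H4  best=H4
  ? 60.215.20.3  path d0:-→d1:-→d2:-→d3:-→d4:-→d5:-→d6:-→d7:-→d8:H4→d9:-→d10:-→d11:-→d12:H1→d13:-→d14:-→d15:-→d16:H3→d17:-→d18:-→d19:-→d20:-→d21:-→d22:-→d23:H0  best=H0
  ? 55.172.202.60  path d0:-→d1:-→d2:-→d3:-→d4:-  best=no-route
  ? 60.208.0.0  path d0:-→d1:-→d2:-→d3:-→d4:-→d5:-→d6:-→d7:-→d8:H4→d9:-→d10:-→d11:-→d12:H1→d13:-  best=H1
  ? 60.215.20.199  path d0:-→d1:-→d2:-→d3:-→d4:-→d5:-→d6:-→d7:-→d8:H4→d9:-→d10:-→d11:-→d12:H1→d13:-→d14:-→d15:-→d16:H3→d17:-→d18:-→d19:-→d20:-→d21:-→d22:-→d23:H0  best=H0
  ? 60.0.0.150  path d0:-→d1:-→d2:-→d3:-→d4:-→d5:-→d6:-→d7:-→d8:H4  best=H4
  + 45.4.0.0/16 (H2) depth=16
  + 0.0.0.0/0 (H3) depth=0
  - 60.215.20.0/23 clear@23
  + 60.0.0.0/8 (H1) depth=8
  + 60.214.0.0/15 (H4) depth=15
  + 0.0.0.0/0 (H3) depth=0
  ? 60.214.0.0  path d0:H3→d1:-→d2:-→d3:-→d4:-→d5:-→d6:-→d7:-→d8:H1→d9:-→d10:-→d11:-→d12:H1→d13:-→d14:-→d15:H4  best=H4
  ? 60.214.1.156  path d0:H3→d1:-→d2:-→d3:-→d4:-→d5:-→d6:-→d7:-→d8:H1→d9:-→d10:-→d11:-→d12:H1→d13:-→d14:-→d15:H4  best=H4
  ? 96.23.238.145  path d0:H3→d1:-  best=H3
  ? 60.208.63.173  path d0:H3→d1:-→d2:-→d3:-→d4:-→d5:-→d6:-→d7:-→d8:H1→d9:-→d10:-→d11:-→d12:H1→d13:-  best=H1
  ? 45.4.0.9  path d0:H3→d1:-→d2:-→d3:-→d4:-→d5:-→d6:-→d7:-→d8:-→d9:-→d10:-→d11:-→d12:-→d13:-→d14:-→d15:-→d16:H2→d17:-→d18:-  best=H2
  - 45.4.0.0/16 clear@16
  + 60.0.0.0/8 (H2) depth=8
  + 45.4.0.0/16 (H0) depth=16
  ? 60.0.0.1  path d0:H3→d1:-→d2:-→d3:-→d4:-→d5:-→d6:-→d7:-→d8:H2  best=H2
  - 60.214.0.0/15 clear@15
  + 0.0.0.0/2 (H1) depth=2
  ? 0.0.1.6  path d0:H3→d1:-→d2:H1  best=H1

== LOOKUPS ==
["H2","H2","H3","H4","H0","no-route","H1","H0","H4","H4","H4","H3","H1","H2","H2","H1"]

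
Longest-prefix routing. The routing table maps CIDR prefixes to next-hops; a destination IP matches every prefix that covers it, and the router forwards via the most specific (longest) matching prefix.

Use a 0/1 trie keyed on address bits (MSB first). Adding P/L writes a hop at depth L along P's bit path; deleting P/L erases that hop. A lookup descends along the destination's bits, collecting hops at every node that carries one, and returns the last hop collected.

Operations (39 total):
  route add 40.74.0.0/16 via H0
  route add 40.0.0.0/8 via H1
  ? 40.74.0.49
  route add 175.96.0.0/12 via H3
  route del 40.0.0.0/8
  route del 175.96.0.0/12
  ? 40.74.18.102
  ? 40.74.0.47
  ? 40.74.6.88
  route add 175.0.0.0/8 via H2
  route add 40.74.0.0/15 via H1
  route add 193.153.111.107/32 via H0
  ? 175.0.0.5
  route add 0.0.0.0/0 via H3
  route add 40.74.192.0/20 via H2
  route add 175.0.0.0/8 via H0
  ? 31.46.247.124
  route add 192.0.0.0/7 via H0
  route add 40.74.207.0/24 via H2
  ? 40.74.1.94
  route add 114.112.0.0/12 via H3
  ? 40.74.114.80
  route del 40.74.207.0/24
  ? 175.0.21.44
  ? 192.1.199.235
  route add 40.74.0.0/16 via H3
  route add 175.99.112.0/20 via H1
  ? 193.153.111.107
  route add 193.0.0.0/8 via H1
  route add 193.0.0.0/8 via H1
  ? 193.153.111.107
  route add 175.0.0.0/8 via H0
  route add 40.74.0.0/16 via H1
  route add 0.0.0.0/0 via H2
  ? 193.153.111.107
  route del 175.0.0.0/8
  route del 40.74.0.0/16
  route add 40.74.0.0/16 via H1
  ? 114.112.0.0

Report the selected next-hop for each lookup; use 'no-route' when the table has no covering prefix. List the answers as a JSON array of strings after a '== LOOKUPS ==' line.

Apply in order:
  + 40.74.0.0/16 (H0) depth=16
  + 40.0.0.0/8 (H1) depth=8
  lookup 40.74.0.49: bits 0010100001001010 walk d0:-→d1:-→d2:-→d3:-→d4:-→d5:-→d6:-→d7:-→d8:H1→d9:-→d10:-→d11:-→d12:-→d13:-→d14:-→d15:-→d16:H0 -> H0
  + 175.96.0.0/12 (H3) depth=12
  del 40.0.0.0/8 (clear depth 8)
  del 175.96.0.0/12 (clear depth 12)
  lookup 40.74.18.102: bits 0010100001001010 walk d0:-→d1:-→d2:-→d3:-→d4:-→d5:-→d6:-→d7:-→d8:-→d9:-→d10:-→d11:-→d12:-→d13:-→d14:-→d15:-→d16:H0 -> H0
  lookup 40.74.0.47: bits 0010100001001010 walk d0:-→d1:-→d2:-→d3:-→d4:-→d5:-→d6:-→d7:-→d8:-→d9:-→d10:-→d11:-→d12:-→d13:-→d14:-→d15:-→d16:H0 -> H0
  lookup 40.74.6.88: bits 0010100001001010 walk d0:-→d1:-→d2:-→d3:-→d4:-→d5:-→d6:-→d7:-→d8:-→d9:-→d10:-→d11:-→d12:-→d13:-→d14:-→d15:-→d16:H0 -> H0
  + 175.0.0.0/8 (H2) depth=8
  + 40.74.0.0/15 (H1) depth=15
  + 193.153.111.107/32 (H0) depth=32
  lookup 175.0.0.5: bits 101011110 walk d0:-→d1:-→d2:-→d3:-→d4:-→d5:-→d6:-→d7:-→d8:H2→d9:- -> H2
  + 0.0.0.0/0 (H3) depth=0
  + 40.74.192.0/20 (H2) depth=20
  + 175.0.0.0/8 (H0) depth=8
  lookup 31.46.247.124: bits 00 walk d0:H3→d1:-→d2:- -> H3
  + 192.0.0.0/7 (H0) depth=7
  + 40.74.207.0/24 (H2) depth=24
  lookup 40.74.1.94: bits 0010100001001010 walk d0:H3→d1:-→d2:-→d3:-→d4:-→d5:-→d6:-→d7:-→d8:-→d9:-→d10:-→d11:-→d12:-→d13:-→d14:-→d15:H1→d16:H0 -> H0
  + 114.112.0.0/12 (H3) depth=12
  lookup 40.74.114.80: bits 0010100001001010 walk d0:H3→d1:-→d2:-→d3:-→d4:-→d5:-→d6:-→d7:-→d8:-→d9:-→d10:-→d11:-→d12:-→d13:-→d14:-→d15:H1→d16:H0 -> H0
  del 40.74.207.0/24 (clear depth 24)
  lookup 175.0.21.44: bits 101011110 walk d0:H3→d1:-→d2:-→d3:-→d4:-→d5:-→d6:-→d7:-→d8:H0→d9:- -> H0
  lookup 192.1.199.235: bits 1100000 walk d0:H3→d1:-→d2:-→d3:-→d4:-→d5:-→d6:-→d7:H0 -> H0
  + 40.74.0.0/16 (H3) depth=16
  + 175.99.112.0/20 (H1) depth=20
  lookup 193.153.111.107: bits 11000001100110010110111101101011 walk d0:H3→d1:-→d2:-→d3:-→d4:-→d5:-→d6:-→d7:H0→d8:-→d9:-→d10:-→d11:-→d12:-→d13:-→d14:-→d15:-→d16:-→d17:-→d18:-→d19:-→d20:-→d21:-→d22:-→d23:-→d24:-→d25:-→d26:-→d27:-→d28:-→d29:-→d30:-→d31:-→d32:H0 -> H0
  + 193.0.0.0/8 (H1) depth=8
  + 193.0.0.0/8 (H1) depth=8
  lookup 193.153.111.107: bits 11000001100110010110111101101011 walk d0:H3→d1:-→d2:-→d3:-→d4:-→d5:-→d6:-→d7:H0→d8:H1→d9:-→d10:-→d11:-→d12:-→d13:-→d14:-→d15:-→d16:-→d17:-→d18:-→d19:-→d20:-→d21:-→d22:-→d23:-→d24:-→d25:-→d26:-→d27:-→d28:-→d29:-→d30:-→d31:-→d32:H0 -> H0
  + 175.0.0.0/8 (H0) depth=8
  + 40.74.0.0/16 (H1) depth=16
  + 0.0.0.0/0 (H2) depth=0
  lookup 193.153.111.107: bits 11000001100110010110111101101011 walk d0:H2→d1:-→d2:-→d3:-→d4:-→d5:-→d6:-→d7:H0→d8:H1→d9:-→d10:-→d11:-→d12:-→d13:-→d14:-→d15:-→d16:-→d17:-→d18:-→d19:-→d20:-→d21:-→d22:-→d23:-→d24:-→d25:-→d26:-→d27:-→d28:-→d29:-→d30:-→d31:-→d32:H0 -> H0
  del 175.0.0.0/8 (clear depth 8)
  del 40.74.0.0/16 (clear depth 16)
  + 40.74.0.0/16 (H1) depth=16
  lookup 114.112.0.0: bits 011100100111 walk d0:H2→d1:-→d2:-→d3:-→d4:-→d5:-→d6:-→d7:-→d8:-→d9:-→d10:-→d11:-→d12:H3 -> H3

== LOOKUPS ==
["H0","H0","H0","H0","H2","H3","H0","H0","H0","H0","H0","H0","H0","H3"]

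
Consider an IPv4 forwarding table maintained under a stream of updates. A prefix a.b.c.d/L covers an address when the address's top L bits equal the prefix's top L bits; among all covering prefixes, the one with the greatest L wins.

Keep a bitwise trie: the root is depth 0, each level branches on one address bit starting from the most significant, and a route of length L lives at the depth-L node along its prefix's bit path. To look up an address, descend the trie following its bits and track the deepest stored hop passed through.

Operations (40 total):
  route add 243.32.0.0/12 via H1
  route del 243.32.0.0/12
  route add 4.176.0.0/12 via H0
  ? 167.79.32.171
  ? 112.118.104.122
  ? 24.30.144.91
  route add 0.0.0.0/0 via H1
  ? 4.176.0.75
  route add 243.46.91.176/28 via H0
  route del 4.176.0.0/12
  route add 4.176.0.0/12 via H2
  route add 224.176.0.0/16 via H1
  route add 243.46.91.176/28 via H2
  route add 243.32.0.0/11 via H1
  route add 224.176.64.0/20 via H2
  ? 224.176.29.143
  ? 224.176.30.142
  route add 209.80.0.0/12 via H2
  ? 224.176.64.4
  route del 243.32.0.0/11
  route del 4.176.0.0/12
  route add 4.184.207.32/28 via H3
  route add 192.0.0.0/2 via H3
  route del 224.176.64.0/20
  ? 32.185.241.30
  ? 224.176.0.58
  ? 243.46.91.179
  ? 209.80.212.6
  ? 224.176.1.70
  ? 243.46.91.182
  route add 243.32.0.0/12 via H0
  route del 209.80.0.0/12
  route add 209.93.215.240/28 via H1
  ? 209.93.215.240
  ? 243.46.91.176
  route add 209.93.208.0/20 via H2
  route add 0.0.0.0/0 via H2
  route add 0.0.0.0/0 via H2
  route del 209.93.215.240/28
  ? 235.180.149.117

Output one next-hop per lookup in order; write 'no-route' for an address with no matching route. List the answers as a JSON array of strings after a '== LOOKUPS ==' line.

Trace:
  add 243.32.0.0/12 -> H1 at depth 12
  del 243.32.0.0/12 (clear depth 12)
  add 4.176.0.0/12 -> H0 at depth 12
  lookup 167.79.32.171: bits 1 walk d0:-→d1:- -> no-route
  lookup 112.118.104.122: bits 0 walk d0:-→d1:- -> no-route
  lookup 24.30.144.91: bits 000 walk d0:-→d1:-→d2:-→d3:- -> no-route
  add 0.0.0.0/0 -> H1 at depth 0
  lookup 4.176.0.75: bits 000001001011 walk d0:H1→d1:-→d2:-→d3:-→d4:-→d5:-→d6:-→d7:-→d8:-→d9:-→d10:-→d11:-→d12:H0 -> H0
  add 243.46.91.176/28 -> H0 at depth 28
  del 4.176.0.0/12 (clear depth 12)
  add 4.176.0.0/12 -> H2 at depth 12
  add 224.176.0.0/16 -> H1 at depth 16
  add 243.46.91.176/28 -> H2 at depth 28
  add 243.32.0.0/11 -> H1 at depth 11
  add 224.176.64.0/20 -> H2 at depth 20
  lookup 224.176.29.143: bits 11100000101100000 walk d0:H1→d1:-→d2:-→d3:-→d4:-→d5:-→d6:-→d7:-→d8:-→d9:-→d10:-→d11:-→d12:-→d13:-→d14:-→d15:-→d16:H1→d17:- -> H1
  lookup 224.176.30.142: bits 11100000101100000 walk d0:H1→d1:-→d2:-→d3:-→d4:-→d5:-→d6:-→d7:-→d8:-→d9:-→d10:-→d11:-→d12:-→d13:-→d14:-→d15:-→d16:H1→d17:- -> H1
  add 209.80.0.0/12 -> H2 at depth 12
  lookup 224.176.64.4: bits 11100000101100000100 walk d0:H1→d1:-→d2:-→d3:-→d4:-→d5:-→d6:-→d7:-→d8:-→d9:-→d10:-→d11:-→d12:-→d13:-→d14:-→d15:-→d16:H1→d17:-→d18:-→d19:-→d20:H2 -> H2
  del 243.32.0.0/11 (clear depth 11)
  del 4.176.0.0/12 (clear depth 12)
  add 4.184.207.32/28 -> H3 at depth 28
  add 192.0.0.0/2 -> H3 at depth 2
  del 224.176.64.0/20 (clear depth 20)
  lookup 32.185.241.30: bits 00 walk d0:H1→d1:-→d2:- -> H1
  lookup 224.176.0.58: bits 11100000101100000 walk d0:H1→d1:-→d2:H3→d3:-→d4:-→d5:-→d6:-→d7:-→d8:-→d9:-→d10:-→d11:-→d12:-→d13:-→d14:-→d15:-→d16:H1→d17:- -> H1
  lookup 243.46.91.179: bits 1111001100101110010110111011 walk d0:H1→d1:-→d2:H3→d3:-→d4:-→d5:-→d6:-→d7:-→d8:-→d9:-→d10:-→d11:-→d12:-→d13:-→d14:-→d15:-→d16:-→d17:-→d18:-→d19:-→d20:-→d21:-→d22:-→d23:-→d24:-→d25:-→d26:-→d27:-→d28:H2 -> H2
  lookup 209.80.212.6: bits 110100010101 walk d0:H1→d1:-→d2:H3→d3:-→d4:-→d5:-→d6:-→d7:-→d8:-→d9:-→d10:-→d11:-→d12:H2 -> H2
  lookup 224.176.1.70: bits 11100000101100000 walk d0:H1→d1:-→d2:H3→d3:-→d4:-→d5:-→d6:-→d7:-→d8:-→d9:-→d10:-→d11:-→d12:-→d13:-→d14:-→d15:-→d16:H1→d17:- -> H1
  lookup 243.46.91.182: bits 1111001100101110010110111011 walk d0:H1→d1:-→d2:H3→d3:-→d4:-→d5:-→d6:-→d7:-→d8:-→d9:-→d10:-→d11:-→d12:-→d13:-→d14:-→d15:-→d16:-→d17:-→d18:-→d19:-→d20:-→d21:-→d22:-→d23:-→d24:-→d25:-→d26:-→d27:-→d28:H2 -> H2
  add 243.32.0.0/12 -> H0 at depth 12
  del 209.80.0.0/12 (clear depth 12)
  add 209.93.215.240/28 -> H1 at depth 28
  lookup 209.93.215.240: bits 1101000101011101110101111111 walk d0:H1→d1:-→d2:H3→d3:-→d4:-→d5:-→d6:-→d7:-→d8:-→d9:-→d10:-→d11:-→d12:-→d13:-→d14:-→d15:-→d16:-→d17:-→d18:-→d19:-→d20:-→d21:-→d22:-→d23:-→d24:-→d25:-→d26:-→d27:-→d28:H1 -> H1
  lookup 243.46.91.176: bits 1111001100101110010110111011 walk d0:H1→d1:-→d2:H3→d3:-→d4:-→d5:-→d6:-→d7:-→d8:-→d9:-→d10:-→d11:-→d12:H0→d13:-→d14:-→d15:-→d16:-→d17:-→d18:-→d19:-→d20:-→d21:-→d22:-→d23:-→d24:-→d25:-→d26:-→d27:-→d28:H2 -> H2
  add 209.93.208.0/20 -> H2 at depth 20
  add 0.0.0.0/0 -> H2 at depth 0
  add 0.0.0.0/0 -> H2 at depth 0
  del 209.93.215.240/28 (clear depth 28)
  lookup 235.180.149.117: bits 1110 walk d0:H2→d1:-→d2:H3→d3:-→d4:- -> H3

== LOOKUPS ==
["no-route","no-route","no-route","H0","H1","H1","H2","H1","H1","H2","H2","H1","H2","H1","H2","H3"]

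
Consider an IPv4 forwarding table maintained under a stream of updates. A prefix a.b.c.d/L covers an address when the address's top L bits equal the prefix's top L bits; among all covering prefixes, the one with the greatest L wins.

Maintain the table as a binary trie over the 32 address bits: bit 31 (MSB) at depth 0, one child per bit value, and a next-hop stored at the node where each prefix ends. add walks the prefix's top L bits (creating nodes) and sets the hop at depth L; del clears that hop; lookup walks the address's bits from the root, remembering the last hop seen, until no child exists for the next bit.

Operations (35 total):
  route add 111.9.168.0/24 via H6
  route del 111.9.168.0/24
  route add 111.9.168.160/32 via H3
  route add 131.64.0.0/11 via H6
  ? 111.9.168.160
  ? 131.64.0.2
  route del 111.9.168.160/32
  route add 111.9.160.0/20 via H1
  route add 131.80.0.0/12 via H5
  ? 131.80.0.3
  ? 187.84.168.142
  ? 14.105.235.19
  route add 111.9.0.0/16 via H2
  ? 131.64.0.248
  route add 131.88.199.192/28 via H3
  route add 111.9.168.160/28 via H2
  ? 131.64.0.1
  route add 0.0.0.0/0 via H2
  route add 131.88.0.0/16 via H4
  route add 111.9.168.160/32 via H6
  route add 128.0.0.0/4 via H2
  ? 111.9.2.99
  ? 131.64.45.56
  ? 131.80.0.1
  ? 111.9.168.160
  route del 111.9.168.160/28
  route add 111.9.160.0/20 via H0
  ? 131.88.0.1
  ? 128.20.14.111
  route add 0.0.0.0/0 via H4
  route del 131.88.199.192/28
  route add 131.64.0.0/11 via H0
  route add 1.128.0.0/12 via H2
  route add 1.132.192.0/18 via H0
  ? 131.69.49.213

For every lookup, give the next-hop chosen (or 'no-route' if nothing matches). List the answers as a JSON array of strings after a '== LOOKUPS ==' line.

Process each operation:
  add 111.9.168.0/24 -> H6 at depth 24
  - 111.9.168.0/24 clear@24
  add 111.9.168.160/32 -> H3 at depth 32
  add 131.64.0.0/11 -> H6 at depth 11
  Q 111.9.168.160: descend 01101111000010011010100010100000 ; hops seen [H3] ; pick H3
  Q 131.64.0.2: descend 10000011010 ; hops seen [H6] ; pick H6
  - 111.9.168.160/32 clear@32
  add 111.9.160.0/20 -> H1 at depth 20
  add 131.80.0.0/12 -> H5 at depth 12
  Q 131.80.0.3: descend 100000110101 ; hops seen [H6,H5] ; pick H5
  Q 187.84.168.142: descend 10 ; hops seen [∅] ; pick no-route
  Q 14.105.235.19: descend 0 ; hops seen [∅] ; pick no-route
  add 111.9.0.0/16 -> H2 at depth 16
  Q 131.64.0.248: descend 10000011010 ; hops seen [H6] ; pick H6
  add 131.88.199.192/28 -> H3 at depth 28
  add 111.9.168.160/28 -> H2 at depth 28
  Q 131.64.0.1: descend 10000011010 ; hops seen [H6] ; pick H6
  add 0.0.0.0/0 -> H2 at depth 0
  add 131.88.0.0/16 -> H4 at depth 16
  add 111.9.168.160/32 -> H6 at depth 32
  add 128.0.0.0/4 -> H2 at depth 4
  Q 111.9.2.99: descend 0110111100001001 ; hops seen [H2,H2] ; pick H2
  Q 131.64.45.56: descend 10000011010 ; hops seen [H2,H2,H6] ; pick H6
  Q 131.80.0.1: descend 100000110101 ; hops seen [H2,H2,H6,H5] ; pick H5
  Q 111.9.168.160: descend 01101111000010011010100010100000 ; hops seen [H2,H2,H1,H2,H6] ; pick H6
  - 111.9.168.160/28 clear@28
  add 111.9.160.0/20 -> H0 at depth 20
  Q 131.88.0.1: descend 1000001101011000 ; hops seen [H2,H2,H6,H5,H4] ; pick H4
  Q 128.20.14.111: descend 100000 ; hops seen [H2,H2] ; pick H2
  add 0.0.0.0/0 -> H4 at depth 0
  - 131.88.199.192/28 clear@28
  add 131.64.0.0/11 -> H0 at depth 11
  add 1.128.0.0/12 -> H2 at depth 12
  add 1.132.192.0/18 -> H0 at depth 18
  Q 131.69.49.213: descend 10000011010 ; hops seen [H4,H2,H0] ; pick H0

== LOOKUPS ==
["H3","H6","H5","no-route","no-route","H6","H6","H2","H6","H5","H6","H4","H2","H0"]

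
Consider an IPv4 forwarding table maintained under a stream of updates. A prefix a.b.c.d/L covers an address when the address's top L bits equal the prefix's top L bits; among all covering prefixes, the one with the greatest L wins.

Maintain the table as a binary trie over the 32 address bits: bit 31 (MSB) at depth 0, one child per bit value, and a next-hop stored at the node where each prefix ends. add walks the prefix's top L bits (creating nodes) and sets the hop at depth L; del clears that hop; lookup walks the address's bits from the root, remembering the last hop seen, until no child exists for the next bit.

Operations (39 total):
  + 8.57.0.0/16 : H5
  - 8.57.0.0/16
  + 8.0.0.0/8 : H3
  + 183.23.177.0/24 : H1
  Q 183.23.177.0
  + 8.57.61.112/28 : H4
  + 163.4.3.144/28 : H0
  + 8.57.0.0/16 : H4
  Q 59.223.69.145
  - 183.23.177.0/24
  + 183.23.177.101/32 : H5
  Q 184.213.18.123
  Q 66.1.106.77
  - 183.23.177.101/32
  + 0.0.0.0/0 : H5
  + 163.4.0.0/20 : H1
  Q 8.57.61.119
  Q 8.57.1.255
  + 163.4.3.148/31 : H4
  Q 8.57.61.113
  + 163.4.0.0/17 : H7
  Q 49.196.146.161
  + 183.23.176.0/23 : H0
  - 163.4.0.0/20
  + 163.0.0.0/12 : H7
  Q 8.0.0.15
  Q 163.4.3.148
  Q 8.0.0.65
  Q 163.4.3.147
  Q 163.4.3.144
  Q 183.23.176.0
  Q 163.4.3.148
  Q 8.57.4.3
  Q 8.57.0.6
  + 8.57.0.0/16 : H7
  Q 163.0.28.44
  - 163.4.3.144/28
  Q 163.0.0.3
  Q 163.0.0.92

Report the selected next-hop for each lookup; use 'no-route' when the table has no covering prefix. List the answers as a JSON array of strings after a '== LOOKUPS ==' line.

Trace:
  + 8.57.0.0/16 (H5) depth=16
  del 8.57.0.0/16 (clear depth 16)
  + 8.0.0.0/8 (H3) depth=8
  + 183.23.177.0/24 (H1) depth=24
  lookup 183.23.177.0: bits 101101110001011110110001 walk d0:-→d1:-→d2:-→d3:-→d4:-→d5:-→d6:-→d7:-→d8:-→d9:-→d10:-→d11:-→d12:-→d13:-→d14:-→d15:-→d16:-→d17:-→d18:-→d19:-→d20:-→d21:-→d22:-→d23:-→d24:H1 -> H1
  + 8.57.61.112/28 (H4) depth=28
  + 163.4.3.144/28 (H0) depth=28
  + 8.57.0.0/16 (H4) depth=16
  lookup 59.223.69.145: bits 00 walk d0:-→d1:-→d2:- -> no-route
  del 183.23.177.0/24 (clear depth 24)
  + 183.23.177.101/32 (H5) depth=32
  lookup 184.213.18.123: bits 1011 walk d0:-→d1:-→d2:-→d3:-→d4:- -> no-route
  lookup 66.1.106.77: bits 0 walk d0:-→d1:- -> no-route
  del 183.23.177.101/32 (clear depth 32)
  + 0.0.0.0/0 (H5) depth=0
  + 163.4.0.0/20 (H1) depth=20
  lookup 8.57.61.119: bits 0000100000111001001111010111 walk d0:H5→d1:-→d2:-→d3:-→d4:-→d5:-→d6:-→d7:-→d8:H3→d9:-→d10:-→d11:-→d12:-→d13:-→d14:-→d15:-→d16:H4→d17:-→d18:-→d19:-→d20:-→d21:-→d22:-→d23:-→d24:-→d25:-→d26:-→d27:-→d28:H4 -> H4
  lookup 8.57.1.255: bits 000010000011100100 walk d0:H5→d1:-→d2:-→d3:-→d4:-→d5:-→d6:-→d7:-→d8:H3→d9:-→d10:-→d11:-→d12:-→d13:-→d14:-→d15:-→d16:H4→d17:-→d18:- -> H4
  + 163.4.3.148/31 (H4) depth=31
  lookup 8.57.61.113: bits 0000100000111001001111010111 walk d0:H5→d1:-→d2:-→d3:-→d4:-→d5:-→d6:-→d7:-→d8:H3→d9:-→d10:-→d11:-→d12:-→d13:-→d14:-→d15:-→d16:H4→d17:-→d18:-→d19:-→d20:-→d21:-→d22:-→d23:-→d24:-→d25:-→d26:-→d27:-→d28:H4 -> H4
  + 163.4.0.0/17 (H7) depth=17
  lookup 49.196.146.161: bits 00 walk d0:H5→d1:-→d2:- -> H5
  + 183.23.176.0/23 (H0) depth=23
  del 163.4.0.0/20 (clear depth 20)
  + 163.0.0.0/12 (H7) depth=12
  lookup 8.0.0.15: bits 0000100000 walk d0:H5→d1:-→d2:-→d3:-→d4:-→d5:-→d6:-→d7:-→d8:H3→d9:-→d10:- -> H3
  lookup 163.4.3.148: bits 1010001100000100000000111001010 walk d0:H5→d1:-→d2:-→d3:-→d4:-→d5:-→d6:-→d7:-→d8:-→d9:-→d10:-→d11:-→d12:H7→d13:-→d14:-→d15:-→d16:-→d17:H7→d18:-→d19:-→d20:-→d21:-→d22:-→d23:-→d24:-→d25:-→d26:-→d27:-→d28:H0→d29:-→d30:-→d31:H4 -> H4
  lookup 8.0.0.65: bits 0000100000 walk d0:H5→d1:-→d2:-→d3:-→d4:-→d5:-→d6:-→d7:-→d8:H3→d9:-→d10:- -> H3
  lookup 163.4.3.147: bits 10100011000001000000001110010 walk d0:H5→d1:-→d2:-→d3:-→d4:-→d5:-→d6:-→d7:-→d8:-→d9:-→d10:-→d11:-→d12:H7→d13:-→d14:-→d15:-→d16:-→d17:H7→d18:-→d19:-→d20:-→d21:-→d22:-→d23:-→d24:-→d25:-→d26:-→d27:-→d28:H0→d29:- -> H0
  lookup 163.4.3.144: bits 10100011000001000000001110010 walk d0:H5→d1:-→d2:-→d3:-→d4:-→d5:-→d6:-→d7:-→d8:-→d9:-→d10:-→d11:-→d12:H7→d13:-→d14:-→d15:-→d16:-→d17:H7→d18:-→d19:-→d20:-→d21:-→d22:-→d23:-→d24:-→d25:-→d26:-→d27:-→d28:H0→d29:- -> H0
  lookup 183.23.176.0: bits 10110111000101111011000 walk d0:H5→d1:-→d2:-→d3:-→d4:-→d5:-→d6:-→d7:-→d8:-→d9:-→d10:-→d11:-→d12:-→d13:-→d14:-→d15:-→d16:-→d17:-→d18:-→d19:-→d20:-→d21:-→d22:-→d23:H0 -> H0
  lookup 163.4.3.148: bits 1010001100000100000000111001010 walk d0:H5→d1:-→d2:-→d3:-→d4:-→d5:-→d6:-→d7:-→d8:-→d9:-→d10:-→d11:-→d12:H7→d13:-→d14:-→d15:-→d16:-→d17:H7→d18:-→d19:-→d20:-→d21:-→d22:-→d23:-→d24:-→d25:-→d26:-→d27:-→d28:H0→d29:-→d30:-→d31:H4 -> H4
  lookup 8.57.4.3: bits 000010000011100100 walk d0:H5→d1:-→d2:-→d3:-→d4:-→d5:-→d6:-→d7:-→d8:H3→d9:-→d10:-→d11:-→d12:-→d13:-→d14:-→d15:-→d16:H4→d17:-→d18:- -> H4
  lookup 8.57.0.6: bits 000010000011100100 walk d0:H5→d1:-→d2:-→d3:-→d4:-→d5:-→d6:-→d7:-→d8:H3→d9:-→d10:-→d11:-→d12:-→d13:-→d14:-→d15:-→d16:H4→d17:-→d18:- -> H4
  + 8.57.0.0/16 (H7) depth=16
  lookup 163.0.28.44: bits 1010001100000 walk d0:H5→d1:-→d2:-→d3:-→d4:-→d5:-→d6:-→d7:-→d8:-→d9:-→d10:-→d11:-→d12:H7→d13:- -> H7
  del 163.4.3.144/28 (clear depth 28)
  lookup 163.0.0.3: bits 1010001100000 walk d0:H5→d1:-→d2:-→d3:-→d4:-→d5:-→d6:-→d7:-→d8:-→d9:-→d10:-→d11:-→d12:H7→d13:- -> H7
  lookup 163.0.0.92: bits 1010001100000 walk d0:H5→d1:-→d2:-→d3:-→d4:-→d5:-→d6:-→d7:-→d8:-→d9:-→d10:-→d11:-→d12:H7→d13:- -> H7

== LOOKUPS ==
["H1","no-route","no-route","no-route","H4","H4","H4","H5","H3","H4","H3","H0","H0","H0","H4","H4","H4","H7","H7","H7"]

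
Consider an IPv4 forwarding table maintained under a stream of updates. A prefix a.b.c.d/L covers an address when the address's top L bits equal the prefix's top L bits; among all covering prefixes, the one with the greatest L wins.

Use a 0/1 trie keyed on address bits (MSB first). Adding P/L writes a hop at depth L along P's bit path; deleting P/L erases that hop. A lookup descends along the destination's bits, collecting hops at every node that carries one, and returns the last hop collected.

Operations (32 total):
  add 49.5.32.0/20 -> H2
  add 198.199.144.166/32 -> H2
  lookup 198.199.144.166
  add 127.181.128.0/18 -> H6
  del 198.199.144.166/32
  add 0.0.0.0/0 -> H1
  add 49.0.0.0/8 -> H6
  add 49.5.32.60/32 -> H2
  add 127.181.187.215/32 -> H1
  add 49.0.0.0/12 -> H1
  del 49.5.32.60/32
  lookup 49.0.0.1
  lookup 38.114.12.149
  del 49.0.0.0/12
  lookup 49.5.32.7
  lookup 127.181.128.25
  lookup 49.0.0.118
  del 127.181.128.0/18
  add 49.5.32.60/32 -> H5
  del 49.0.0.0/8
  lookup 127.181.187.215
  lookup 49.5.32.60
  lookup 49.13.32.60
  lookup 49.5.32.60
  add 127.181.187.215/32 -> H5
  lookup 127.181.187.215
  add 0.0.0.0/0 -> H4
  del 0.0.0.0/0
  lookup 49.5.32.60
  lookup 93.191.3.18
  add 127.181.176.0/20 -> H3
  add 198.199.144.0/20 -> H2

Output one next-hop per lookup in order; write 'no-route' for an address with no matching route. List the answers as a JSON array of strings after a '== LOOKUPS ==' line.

Trace:
  add 49.5.32.0/20 -> H2 at depth 20
  add 198.199.144.166/32 -> H2 at depth 32
  Q 198.199.144.166: descend 11000110110001111001000010100110 ; hops seen [H2] ; pick H2
  add 127.181.128.0/18 -> H6 at depth 18
  del 198.199.144.166/32 (clear depth 32)
  add 0.0.0.0/0 -> H1 at depth 0
  add 49.0.0.0/8 -> H6 at depth 8
  add 49.5.32.60/32 -> H2 at depth 32
  add 127.181.187.215/32 -> H1 at depth 32
  add 49.0.0.0/12 -> H1 at depth 12
  del 49.5.32.60/32 (clear depth 32)
  Q 49.0.0.1: descend 0011000100000 ; hops seen [H1,H6,H1] ; pick H1
  Q 38.114.12.149: descend 001 ; hops seen [H1] ; pick H1
  del 49.0.0.0/12 (clear depth 12)
  Q 49.5.32.7: descend 00110001000001010010000000 ; hops seen [H1,H6,H2] ; pick H2
  Q 127.181.128.25: descend 011111111011010110 ; hops seen [H1,H6] ; pick H6
  Q 49.0.0.118: descend 0011000100000 ; hops seen [H1,H6] ; pick H6
  del 127.181.128.0/18 (clear depth 18)
  add 49.5.32.60/32 -> H5 at depth 32
  del 49.0.0.0/8 (clear depth 8)
  Q 127.181.187.215: descend 01111111101101011011101111010111 ; hops seen [H1,H1] ; pick H1
  Q 49.5.32.60: descend 00110001000001010010000000111100 ; hops seen [H1,H2,H5] ; pick H5
  Q 49.13.32.60: descend 001100010000 ; hops seen [H1] ; pick H1
  Q 49.5.32.60: descend 00110001000001010010000000111100 ; hops seen [H1,H2,H5] ; pick H5
  add 127.181.187.215/32 -> H5 at depth 32
  Q 127.181.187.215: descend 01111111101101011011101111010111 ; hops seen [H1,H5] ; pick H5
  add 0.0.0.0/0 -> H4 at depth 0
  del 0.0.0.0/0 (clear depth 0)
  Q 49.5.32.60: descend 00110001000001010010000000111100 ; hops seen [H2,H5] ; pick H5
  Q 93.191.3.18: descend 01 ; hops seen [∅] ; pick no-route
  add 127.181.176.0/20 -> H3 at depth 20
  add 198.199.144.0/20 -> H2 at depth 20

== LOOKUPS ==
["H2","H1","H1","H2","H6","H6","H1","H5","H1","H5","H5","H5","no-route"]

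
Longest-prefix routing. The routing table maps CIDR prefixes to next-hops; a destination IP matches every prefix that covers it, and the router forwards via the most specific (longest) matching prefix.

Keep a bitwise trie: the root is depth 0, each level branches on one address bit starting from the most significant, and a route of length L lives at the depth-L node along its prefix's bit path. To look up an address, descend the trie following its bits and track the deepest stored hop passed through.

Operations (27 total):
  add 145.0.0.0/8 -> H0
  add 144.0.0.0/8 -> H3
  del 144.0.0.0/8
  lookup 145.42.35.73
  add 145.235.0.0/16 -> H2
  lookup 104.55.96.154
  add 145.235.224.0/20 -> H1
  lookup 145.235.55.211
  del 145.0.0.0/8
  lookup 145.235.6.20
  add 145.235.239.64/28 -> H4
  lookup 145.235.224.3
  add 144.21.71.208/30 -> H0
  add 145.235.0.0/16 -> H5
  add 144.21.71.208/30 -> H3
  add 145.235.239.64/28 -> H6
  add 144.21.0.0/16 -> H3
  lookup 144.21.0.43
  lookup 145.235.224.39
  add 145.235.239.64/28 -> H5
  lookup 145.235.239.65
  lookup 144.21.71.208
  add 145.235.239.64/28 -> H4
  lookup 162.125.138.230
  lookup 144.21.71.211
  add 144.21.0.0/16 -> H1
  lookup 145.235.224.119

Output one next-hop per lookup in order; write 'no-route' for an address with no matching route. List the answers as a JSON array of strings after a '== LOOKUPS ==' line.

Apply in order:
  add 145.0.0.0/8 -> H0 at depth 8
  add 144.0.0.0/8 -> H3 at depth 8
  del 144.0.0.0/8 (clear depth 8)
  Q 145.42.35.73: descend 10010001 ; hops seen [H0] ; pick H0
  add 145.235.0.0/16 -> H2 at depth 16
  Q 104.55.96.154: descend ε ; hops seen [∅] ; pick no-route
  add 145.235.224.0/20 -> H1 at depth 20
  Q 145.235.55.211: descend 1001000111101011 ; hops seen [H0,H2] ; pick H2
  del 145.0.0.0/8 (clear depth 8)
  Q 145.235.6.20: descend 1001000111101011 ; hops seen [H2] ; pick H2
  add 145.235.239.64/28 -> H4 at depth 28
  Q 145.235.224.3: descend 10010001111010111110 ; hops seen [H2,H1] ; pick H1
  add 144.21.71.208/30 -> H0 at depth 30
  add 145.235.0.0/16 -> H5 at depth 16
  add 144.21.71.208/30 -> H3 at depth 30
  add 145.235.239.64/28 -> H6 at depth 28
  add 144.21.0.0/16 -> H3 at depth 16
  Q 144.21.0.43: descend 10010000000101010 ; hops seen [H3] ; pick H3
  Q 145.235.224.39: descend 10010001111010111110 ; hops seen [H5,H1] ; pick H1
  add 145.235.239.64/28 -> H5 at depth 28
  Q 145.235.239.65: descend 1001000111101011111011110100 ; hops seen [H5,H1,H5] ; pick H5
  Q 144.21.71.208: descend 100100000001010101000111110100 ; hops seen [H3,H3] ; pick H3
  add 145.235.239.64/28 -> H4 at depth 28
  Q 162.125.138.230: descend 10 ; hops seen [∅] ; pick no-route
  Q 144.21.71.211: descend 100100000001010101000111110100 ; hops seen [H3,H3] ; pick H3
  add 144.21.0.0/16 -> H1 at depth 16
  Q 145.235.224.119: descend 10010001111010111110 ; hops seen [H5,H1] ; pick H1

== LOOKUPS ==
["H0","no-route","H2","H2","H1","H3","H1","H5","H3","no-route","H3","H1"]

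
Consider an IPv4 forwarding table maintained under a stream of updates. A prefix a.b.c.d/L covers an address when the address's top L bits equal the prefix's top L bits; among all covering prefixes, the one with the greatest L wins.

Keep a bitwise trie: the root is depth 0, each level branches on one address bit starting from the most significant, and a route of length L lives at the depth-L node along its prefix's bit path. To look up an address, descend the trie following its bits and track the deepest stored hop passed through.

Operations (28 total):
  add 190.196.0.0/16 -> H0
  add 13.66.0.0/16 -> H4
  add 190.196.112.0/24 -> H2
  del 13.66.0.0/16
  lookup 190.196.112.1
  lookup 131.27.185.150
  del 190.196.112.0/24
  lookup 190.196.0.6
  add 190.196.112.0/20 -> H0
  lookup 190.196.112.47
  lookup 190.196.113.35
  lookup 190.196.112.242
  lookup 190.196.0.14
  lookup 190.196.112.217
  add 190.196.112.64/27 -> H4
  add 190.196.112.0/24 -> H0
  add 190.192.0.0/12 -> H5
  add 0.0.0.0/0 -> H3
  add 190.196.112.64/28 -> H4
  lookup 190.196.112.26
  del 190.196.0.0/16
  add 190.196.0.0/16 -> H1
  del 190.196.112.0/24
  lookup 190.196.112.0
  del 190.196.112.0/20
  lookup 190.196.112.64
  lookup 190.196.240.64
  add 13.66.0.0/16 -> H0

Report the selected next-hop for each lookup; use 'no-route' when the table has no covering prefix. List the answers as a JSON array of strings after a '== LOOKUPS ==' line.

Process each operation:
  + 190.196.0.0/16 (H0) depth=16
  + 13.66.0.0/16 (H4) depth=16
  + 190.196.112.0/24 (H2) depth=24
  - 13.66.0.0/16 clear@16
  lookup 190.196.112.1: bits 101111101100010001110000 walk d0:-→d1:-→d2:-→d3:-→d4:-→d5:-→d6:-→d7:-→d8:-→d9:-→d10:-→d11:-→d12:-→d13:-→d14:-→d15:-→d16:H0→d17:-→d18:-→d19:-→d20:-→d21:-→d22:-→d23:-→d24:H2 -> H2
  lookup 131.27.185.150: bits 10 walk d0:-→d1:-→d2:- -> no-route
  - 190.196.112.0/24 clear@24
  lookup 190.196.0.6: bits 10111110110001000 walk d0:-→d1:-→d2:-→d3:-→d4:-→d5:-→d6:-→d7:-→d8:-→d9:-→d10:-→d11:-→d12:-→d13:-→d14:-→d15:-→d16:H0→d17:- -> H0
  + 190.196.112.0/20 (H0) depth=20
  lookup 190.196.112.47: bits 101111101100010001110000 walk d0:-→d1:-→d2:-→d3:-→d4:-→d5:-→d6:-→d7:-→d8:-→d9:-→d10:-→d11:-→d12:-→d13:-→d14:-→d15:-→d16:H0→d17:-→d18:-→d19:-→d20:H0→d21:-→d22:-→d23:-→d24:- -> H0
  lookup 190.196.113.35: bits 10111110110001000111000 walk d0:-→d1:-→d2:-→d3:-→d4:-→d5:-→d6:-→d7:-→d8:-→d9:-→d10:-→d11:-→d12:-→d13:-→d14:-→d15:-→d16:H0→d17:-→d18:-→d19:-→d20:H0→d21:-→d22:-→d23:- -> H0
  lookup 190.196.112.242: bits 101111101100010001110000 walk d0:-→d1:-→d2:-→d3:-→d4:-→d5:-→d6:-→d7:-→d8:-→d9:-→d10:-→d11:-→d12:-→d13:-→d14:-→d15:-→d16:H0→d17:-→d18:-→d19:-→d20:H0→d21:-→d22:-→d23:-→d24:- -> H0
  lookup 190.196.0.14: bits 10111110110001000 walk d0:-→d1:-→d2:-→d3:-→d4:-→d5:-→d6:-→d7:-→d8:-→d9:-→d10:-→d11:-→d12:-→d13:-→d14:-→d15:-→d16:H0→d17:- -> H0
  lookup 190.196.112.217: bits 101111101100010001110000 walk d0:-→d1:-→d2:-→d3:-→d4:-→d5:-→d6:-→d7:-→d8:-→d9:-→d10:-→d11:-→d12:-→d13:-→d14:-→d15:-→d16:H0→d17:-→d18:-→d19:-→d20:H0→d21:-→d22:-→d23:-→d24:- -> H0
  + 190.196.112.64/27 (H4) depth=27
  + 190.196.112.0/24 (H0) depth=24
  + 190.192.0.0/12 (H5) depth=12
  + 0.0.0.0/0 (H3) depth=0
  + 190.196.112.64/28 (H4) depth=28
  lookup 190.196.112.26: bits 1011111011000100011100000 walk d0:H3→d1:-→d2:-→d3:-→d4:-→d5:-→d6:-→d7:-→d8:-→d9:-→d10:-→d11:-→d12:H5→d13:-→d14:-→d15:-→d16:H0→d17:-→d18:-→d19:-→d20:H0→d21:-→d22:-→d23:-→d24:H0→d25:- -> H0
  - 190.196.0.0/16 clear@16
  + 190.196.0.0/16 (H1) depth=16
  - 190.196.112.0/24 clear@24
  lookup 190.196.112.0: bits 1011111011000100011100000 walk d0:H3→d1:-→d2:-→d3:-→d4:-→d5:-→d6:-→d7:-→d8:-→d9:-→d10:-→d11:-→d12:H5→d13:-→d14:-→d15:-→d16:H1→d17:-→d18:-→d19:-→d20:H0→d21:-→d22:-→d23:-→d24:-→d25:- -> H0
  - 190.196.112.0/20 clear@20
  lookup 190.196.112.64: bits 1011111011000100011100000100 walk d0:H3→d1:-→d2:-→d3:-→d4:-→d5:-→d6:-→d7:-→d8:-→d9:-→d10:-→d11:-→d12:H5→d13:-→d14:-→d15:-→d16:H1→d17:-→d18:-→d19:-→d20:-→d21:-→d22:-→d23:-→d24:-→d25:-→d26:-→d27:H4→d28:H4 -> H4
  lookup 190.196.240.64: bits 1011111011000100 walk d0:H3→d1:-→d2:-→d3:-→d4:-→d5:-→d6:-→d7:-→d8:-→d9:-→d10:-→d11:-→d12:H5→d13:-→d14:-→d15:-→d16:H1 -> H1
  + 13.66.0.0/16 (H0) depth=16

== LOOKUPS ==
["H2","no-route","H0","H0","H0","H0","H0","H0","H0","H0","H4","H1"]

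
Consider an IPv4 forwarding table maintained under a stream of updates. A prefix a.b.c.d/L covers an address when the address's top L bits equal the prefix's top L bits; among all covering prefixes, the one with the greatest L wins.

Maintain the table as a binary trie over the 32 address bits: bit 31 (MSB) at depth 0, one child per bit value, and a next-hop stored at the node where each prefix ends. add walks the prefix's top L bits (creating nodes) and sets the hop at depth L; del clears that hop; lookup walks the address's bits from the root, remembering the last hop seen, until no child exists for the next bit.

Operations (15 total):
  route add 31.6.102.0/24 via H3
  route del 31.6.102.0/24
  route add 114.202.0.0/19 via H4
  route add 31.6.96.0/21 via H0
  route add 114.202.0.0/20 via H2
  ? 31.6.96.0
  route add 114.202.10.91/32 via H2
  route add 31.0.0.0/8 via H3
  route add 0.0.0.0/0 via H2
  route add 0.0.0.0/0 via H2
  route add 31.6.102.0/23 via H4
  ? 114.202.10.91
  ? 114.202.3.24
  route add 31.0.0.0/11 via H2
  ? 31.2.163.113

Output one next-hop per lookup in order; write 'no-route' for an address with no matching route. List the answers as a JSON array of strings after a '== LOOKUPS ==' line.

Apply in order:
  + 31.6.102.0/24 (H3) depth=24
  del 31.6.102.0/24 (clear depth 24)
  + 114.202.0.0/19 (H4) depth=19
  + 31.6.96.0/21 (H0) depth=21
  + 114.202.0.0/20 (H2) depth=20
  ? 31.6.96.0  path d0:-→d1:-→d2:-→d3:-→d4:-→d5:-→d6:-→d7:-→d8:-→d9:-→d10:-→d11:-→d12:-→d13:-→d14:-→d15:-→d16:-→d17:-→d18:-→d19:-→d20:-→d21:H0  best=H0
  + 114.202.10.91/32 (H2) depth=32
  + 31.0.0.0/8 (H3) depth=8
  + 0.0.0.0/0 (H2) depth=0
  + 0.0.0.0/0 (H2) depth=0
  + 31.6.102.0/23 (H4) depth=23
  ? 114.202.10.91  path d0:H2→d1:-→d2:-→d3:-→d4:-→d5:-→d6:-→d7:-→d8:-→d9:-→d10:-→d11:-→d12:-→d13:-→d14:-→d15:-→d16:-→d17:-→d18:-→d19:H4→d20:H2→d21:-→d22:-→d23:-→d24:-→d25:-→d26:-→d27:-→d28:-→d29:-→d30:-→d31:-→d32:H2  best=H2
  ? 114.202.3.24  path d0:H2→d1:-→d2:-→d3:-→d4:-→d5:-→d6:-→d7:-→d8:-→d9:-→d10:-→d11:-→d12:-→d13:-→d14:-→d15:-→d16:-→d17:-→d18:-→d19:H4→d20:H2  best=H2
  + 31.0.0.0/11 (H2) depth=11
  ? 31.2.163.113  path d0:H2→d1:-→d2:-→d3:-→d4:-→d5:-→d6:-→d7:-→d8:H3→d9:-→d10:-→d11:H2→d12:-→d13:-  best=H2

== LOOKUPS ==
["H0","H2","H2","H2"]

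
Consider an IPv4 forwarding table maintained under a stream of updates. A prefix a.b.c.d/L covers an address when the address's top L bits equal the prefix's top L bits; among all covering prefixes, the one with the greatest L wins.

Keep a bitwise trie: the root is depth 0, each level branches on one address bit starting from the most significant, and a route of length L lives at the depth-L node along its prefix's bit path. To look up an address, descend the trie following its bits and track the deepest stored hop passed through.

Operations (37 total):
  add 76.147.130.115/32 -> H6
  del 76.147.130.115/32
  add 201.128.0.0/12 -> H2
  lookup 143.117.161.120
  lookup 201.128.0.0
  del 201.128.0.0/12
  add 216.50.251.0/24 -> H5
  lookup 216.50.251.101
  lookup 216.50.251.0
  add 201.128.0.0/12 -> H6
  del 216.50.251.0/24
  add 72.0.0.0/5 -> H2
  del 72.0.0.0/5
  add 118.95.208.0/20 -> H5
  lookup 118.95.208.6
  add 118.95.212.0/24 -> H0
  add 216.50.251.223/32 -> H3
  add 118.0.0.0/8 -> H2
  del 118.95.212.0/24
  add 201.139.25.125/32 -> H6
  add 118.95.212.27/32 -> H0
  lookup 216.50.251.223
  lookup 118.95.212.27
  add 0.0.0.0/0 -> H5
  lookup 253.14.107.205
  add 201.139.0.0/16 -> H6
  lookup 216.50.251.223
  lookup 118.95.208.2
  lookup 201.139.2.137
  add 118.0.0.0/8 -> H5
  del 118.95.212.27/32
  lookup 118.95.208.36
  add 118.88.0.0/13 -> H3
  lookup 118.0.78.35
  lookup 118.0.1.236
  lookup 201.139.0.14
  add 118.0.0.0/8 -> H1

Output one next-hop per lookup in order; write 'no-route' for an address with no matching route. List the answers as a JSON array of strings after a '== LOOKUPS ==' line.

Process each operation:
  add 76.147.130.115/32 -> H6 at depth 32
  - 76.147.130.115/32 clear@32
  add 201.128.0.0/12 -> H2 at depth 12
  ? 143.117.161.120  path d0:-→d1:-  best=no-route
  ? 201.128.0.0  path d0:-→d1:-→d2:-→d3:-→d4:-→d5:-→d6:-→d7:-→d8:-→d9:-→d10:-→d11:-→d12:H2  best=H2
  - 201.128.0.0/12 clear@12
  add 216.50.251.0/24 -> H5 at depth 24
  ? 216.50.251.101  path d0:-→d1:-→d2:-→d3:-→d4:-→d5:-→d6:-→d7:-→d8:-→d9:-→d10:-→d11:-→d12:-→d13:-→d14:-→d15:-→d16:-→d17:-→d18:-→d19:-→d20:-→d21:-→d22:-→d23:-→d24:H5  best=H5
  ? 216.50.251.0  path d0:-→d1:-→d2:-→d3:-→d4:-→d5:-→d6:-→d7:-→d8:-→d9:-→d10:-→d11:-→d12:-→d13:-→d14:-→d15:-→d16:-→d17:-→d18:-→d19:-→d20:-→d21:-→d22:-→d23:-→d24:H5  best=H5
  add 201.128.0.0/12 -> H6 at depth 12
  - 216.50.251.0/24 clear@24
  add 72.0.0.0/5 -> H2 at depth 5
  - 72.0.0.0/5 clear@5
  add 118.95.208.0/20 -> H5 at depth 20
  ? 118.95.208.6  path d0:-→d1:-→d2:-→d3:-→d4:-→d5:-→d6:-→d7:-→d8:-→d9:-→d10:-→d11:-→d12:-→d13:-→d14:-→d15:-→d16:-→d17:-→d18:-→d19:-→d20:H5  best=H5
  add 118.95.212.0/24 -> H0 at depth 24
  add 216.50.251.223/32 -> H3 at depth 32
  add 118.0.0.0/8 -> H2 at depth 8
  - 118.95.212.0/24 clear@24
  add 201.139.25.125/32 -> H6 at depth 32
  add 118.95.212.27/32 -> H0 at depth 32
  ? 216.50.251.223  path d0:-→d1:-→d2:-→d3:-→d4:-→d5:-→d6:-→d7:-→d8:-→d9:-→d10:-→d11:-→d12:-→d13:-→d14:-→d15:-→d16:-→d17:-→d18:-→d19:-→d20:-→d21:-→d22:-→d23:-→d24:-→d25:-→d26:-→d27:-→d28:-→d29:-→d30:-→d31:-→d32:H3  best=H3
  ? 118.95.212.27  path d0:-→d1:-→d2:-→d3:-→d4:-→d5:-→d6:-→d7:-→d8:H2→d9:-→d10:-→d11:-→d12:-→d13:-→d14:-→d15:-→d16:-→d17:-→d18:-→d19:-→d20:H5→d21:-→d22:-→d23:-→d24:-→d25:-→d26:-→d27:-→d28:-→d29:-→d30:-→d31:-→d32:H0  best=H0
  add 0.0.0.0/0 -> H5 at depth 0
  ? 253.14.107.205  path d0:H5→d1:-→d2:-  best=H5
  add 201.139.0.0/16 -> H6 at depth 16
  ? 216.50.251.223  path d0:H5→d1:-→d2:-→d3:-→d4:-→d5:-→d6:-→d7:-→d8:-→d9:-→d10:-→d11:-→d12:-→d13:-→d14:-→d15:-→d16:-→d17:-→d18:-→d19:-→d20:-→d21:-→d22:-→d23:-→d24:-→d25:-→d26:-→d27:-→d28:-→d29:-→d30:-→d31:-→d32:H3  best=H3
  ? 118.95.208.2  path d0:H5→d1:-→d2:-→d3:-→d4:-→d5:-→d6:-→d7:-→d8:H2→d9:-→d10:-→d11:-→d12:-→d13:-→d14:-→d15:-→d16:-→d17:-→d18:-→d19:-→d20:H5→d21:-  best=H5
  ? 201.139.2.137  path d0:H5→d1:-→d2:-→d3:-→d4:-→d5:-→d6:-→d7:-→d8:-→d9:-→d10:-→d11:-→d12:H6→d13:-→d14:-→d15:-→d16:H6→d17:-→d18:-→d19:-  best=H6
  add 118.0.0.0/8 -> H5 at depth 8
  - 118.95.212.27/32 clear@32
  ? 118.95.208.36  path d0:H5→d1:-→d2:-→d3:-→d4:-→d5:-→d6:-→d7:-→d8:H5→d9:-→d10:-→d11:-→d12:-→d13:-→d14:-→d15:-→d16:-→d17:-→d18:-→d19:-→d20:H5→d21:-  best=H5
  add 118.88.0.0/13 -> H3 at depth 13
  ? 118.0.78.35  path d0:H5→d1:-→d2:-→d3:-→d4:-→d5:-→d6:-→d7:-→d8:H5→d9:-  best=H5
  ? 118.0.1.236  path d0:H5→d1:-→d2:-→d3:-→d4:-→d5:-→d6:-→d7:-→d8:H5→d9:-  best=H5
  ? 201.139.0.14  path d0:H5→d1:-→d2:-→d3:-→d4:-→d5:-→d6:-→d7:-→d8:-→d9:-→d10:-→d11:-→d12:H6→d13:-→d14:-→d15:-→d16:H6→d17:-→d18:-→d19:-  best=H6
  add 118.0.0.0/8 -> H1 at depth 8

== LOOKUPS ==
["no-route","H2","H5","H5","H5","H3","H0","H5","H3","H5","H6","H5","H5","H5","H6"]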